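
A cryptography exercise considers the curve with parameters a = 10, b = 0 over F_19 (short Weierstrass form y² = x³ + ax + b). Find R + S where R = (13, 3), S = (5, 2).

(13, 3) + (5, 2). λ = (2 - 3)/(5 - 13) ≡ 18/11 mod 19. 11⁻¹ ≡ 7 (mod 19), so λ ≡ 12.
  x = λ² - 13 - 5 = 144 - 18 ≡ 12; y = λ·(13 - 12) - 3 ≡ 9. → (12, 9)

(12, 9)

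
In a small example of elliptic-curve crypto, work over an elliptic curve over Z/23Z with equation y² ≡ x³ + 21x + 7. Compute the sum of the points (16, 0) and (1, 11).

(16, 0) + (1, 11). λ = (11 - 0)/(1 - 16) ≡ 11/8 mod 23. 8⁻¹ ≡ 3 (mod 23) since 8·3 = 24 ≡ 1, so λ ≡ 10.
  x = λ² - 16 - 1 = 100 - 17 ≡ 14; y = λ·(16 - 14) - 0 ≡ 20. → (14, 20)

(14, 20)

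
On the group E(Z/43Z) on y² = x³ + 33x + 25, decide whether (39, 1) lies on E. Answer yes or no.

y² = 1² ≡ 1; x³ + 33x + 25 = 60631 ≡ 1 (mod 43). 1 = 1.

yes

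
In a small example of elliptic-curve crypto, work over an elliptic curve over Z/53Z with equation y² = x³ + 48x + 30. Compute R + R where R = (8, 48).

tangent at (8, 48): λ = (3·8² + 48)/(2·48) ≡ 28/43. 43⁻¹ ≡ 37 (mod 53) since 43·37 = 1591 ≡ 1, so λ ≡ 28·37 ≡ 29.
  x = λ² - 8 - 8 = 841 - 16 ≡ 30; y = λ·(8 - 30) - 48 ≡ 3. → (30, 3)

(30, 3)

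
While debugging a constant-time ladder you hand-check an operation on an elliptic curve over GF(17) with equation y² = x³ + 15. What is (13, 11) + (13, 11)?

tangent at (13, 11): λ = (3·13² + 0)/(2·11) ≡ 14/5. 5⁻¹ ≡ 7 (mod 17), so λ ≡ 14·7 ≡ 13.
  x = λ² - 13 - 13 = 169 - 26 ≡ 7; y = λ·(13 - 7) - 11 ≡ 16. → (7, 16)

(7, 16)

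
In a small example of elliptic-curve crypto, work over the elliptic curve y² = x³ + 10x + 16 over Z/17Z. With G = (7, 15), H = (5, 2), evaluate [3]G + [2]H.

First 3G:
Repeated addition: build up to 3G.
2G: tangent at (7, 15): λ = (3·7² + 10)/(2·15) ≡ 4/13. 13⁻¹ ≡ 4 (mod 17), so λ ≡ 4·4 ≡ 16.
  x = λ² - 7 - 7 = 256 - 14 ≡ 4; y = λ·(7 - 4) - 15 ≡ 16. → (4, 16)
3G: (4, 16) + (7, 15). λ = (15 - 16)/(7 - 4) ≡ 16/3 mod 17. 3⁻¹ ≡ 6 (mod 17) since 3·6 = 18 ≡ 1, so λ ≡ 11.
  x = λ² - 4 - 7 = 121 - 11 ≡ 8; y = λ·(4 - 8) - 16 ≡ 8. → (8, 8)
3G = (8, 8).
Next 2H:
Repeated addition: build up to 2H.
2H: tangent at (5, 2): λ = (3·5² + 10)/(2·2) ≡ 0/4. 4⁻¹ ≡ 13 (mod 17) since 4·13 = 52 ≡ 1, so λ ≡ 0·13 ≡ 0.
  x = λ² - 5 - 5 = 0 - 10 ≡ 7; y = λ·(5 - 7) - 2 ≡ 15. → (7, 15)
2H = (7, 15).
Finally 3G + 2H:
(8, 8) + (7, 15). λ = (15 - 8)/(7 - 8) ≡ 7/16 mod 17. 16⁻¹ ≡ 16 (mod 17), so λ ≡ 10.
  x = λ² - 8 - 7 = 100 - 15 ≡ 0; y = λ·(8 - 0) - 8 ≡ 4. → (0, 4)

(0, 4)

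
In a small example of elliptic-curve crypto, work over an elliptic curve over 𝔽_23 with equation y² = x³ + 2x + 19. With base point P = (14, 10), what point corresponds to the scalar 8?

Double-and-add on 8 = (1000)₂. Start with P = (14, 10) for the leading 1-bit.
double: tangent at (14, 10): λ = (3·14² + 2)/(2·10) ≡ 15/20. 20⁻¹ ≡ 15 (mod 23), so λ ≡ 15·15 ≡ 18.
  x = λ² - 14 - 14 = 324 - 28 ≡ 20; y = λ·(14 - 20) - 10 ≡ 20. → (20, 20)
double: tangent at (20, 20): λ = (3·20² + 2)/(2·20) ≡ 6/17. 17⁻¹ ≡ 19 (mod 23), so λ ≡ 6·19 ≡ 22.
  x = λ² - 20 - 20 = 484 - 40 ≡ 7; y = λ·(20 - 7) - 20 ≡ 13. → (7, 13)
double: tangent at (7, 13): λ = (3·7² + 2)/(2·13) ≡ 11/3. 3⁻¹ ≡ 8 (mod 23) since 3·8 = 24 ≡ 1, so λ ≡ 11·8 ≡ 19.
  x = λ² - 7 - 7 = 361 - 14 ≡ 2; y = λ·(7 - 2) - 13 ≡ 13. → (2, 13)

(2, 13)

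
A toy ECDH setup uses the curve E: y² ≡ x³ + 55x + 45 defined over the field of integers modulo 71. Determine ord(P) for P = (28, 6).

6

2P: tangent at (28, 6): λ = (3·28² + 55)/(2·6) ≡ 64/12. 12⁻¹ ≡ 6 (mod 71) since 12·6 = 72 ≡ 1, so λ ≡ 64·6 ≡ 29.
  x = λ² - 28 - 28 = 841 - 56 ≡ 4; y = λ·(28 - 4) - 6 ≡ 51. → (4, 51)
3P: (4, 51) + (28, 6). λ = (6 - 51)/(28 - 4) ≡ 26/24 mod 71. 24⁻¹ ≡ 3 (mod 71) since 24·3 = 72 ≡ 1, so λ ≡ 7.
  x = λ² - 4 - 28 = 49 - 32 ≡ 17; y = λ·(4 - 17) - 51 ≡ 0. → (17, 0)
4P: (17, 0) + (28, 6). λ = (6 - 0)/(28 - 17) ≡ 6/11 mod 71. 11⁻¹ ≡ 13 (mod 71) since 11·13 = 143 ≡ 1, so λ ≡ 7.
  x = λ² - 17 - 28 = 49 - 45 ≡ 4; y = λ·(17 - 4) - 0 ≡ 20. → (4, 20)
5P: (4, 20) + (28, 6). λ = (6 - 20)/(28 - 4) ≡ 57/24 mod 71. 24⁻¹ ≡ 3 (mod 71), so λ ≡ 29.
  x = λ² - 4 - 28 = 841 - 32 ≡ 28; y = λ·(4 - 28) - 20 ≡ 65. → (28, 65)
6P: (28, 65) + (28, 6): same x and y₁ ≡ -y₂, so the sum is O.
6P = O, so the order is 6.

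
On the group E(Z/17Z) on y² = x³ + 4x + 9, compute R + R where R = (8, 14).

(16, 15)

tangent at (8, 14): λ = (3·8² + 4)/(2·14) ≡ 9/11. 11⁻¹ ≡ 14 (mod 17) since 11·14 = 154 ≡ 1, so λ ≡ 9·14 ≡ 7.
  x = λ² - 8 - 8 = 49 - 16 ≡ 16; y = λ·(8 - 16) - 14 ≡ 15. → (16, 15)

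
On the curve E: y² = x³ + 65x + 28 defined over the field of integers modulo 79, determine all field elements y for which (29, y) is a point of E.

none

x³ + 65x + 28 = 26302 ≡ 74 (mod 79).
74 is a non-residue mod 79; no y exists.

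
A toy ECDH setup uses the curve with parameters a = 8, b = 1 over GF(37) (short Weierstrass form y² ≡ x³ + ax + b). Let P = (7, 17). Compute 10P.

(2, 32)

Double-and-add on 10 = (1010)₂. Start with P = (7, 17) for the leading 1-bit.
double: tangent at (7, 17): λ = (3·7² + 8)/(2·17) ≡ 7/34. 34⁻¹ ≡ 12 (mod 37), so λ ≡ 7·12 ≡ 10.
  x = λ² - 7 - 7 = 100 - 14 ≡ 12; y = λ·(7 - 12) - 17 ≡ 7. → (12, 7)
double: tangent at (12, 7): λ = (3·12² + 8)/(2·7) ≡ 33/14. 14⁻¹ ≡ 8 (mod 37), so λ ≡ 33·8 ≡ 5.
  x = λ² - 12 - 12 = 25 - 24 ≡ 1; y = λ·(12 - 1) - 7 ≡ 11. → (1, 11)
add P: (1, 11) + (7, 17). λ = (17 - 11)/(7 - 1) ≡ 6/6 mod 37. 6⁻¹ ≡ 31 (mod 37), so λ ≡ 1.
  x = λ² - 1 - 7 = 1 - 8 ≡ 30; y = λ·(1 - 30) - 11 ≡ 34. → (30, 34)
double: tangent at (30, 34): λ = (3·30² + 8)/(2·34) ≡ 7/31. 31⁻¹ ≡ 6 (mod 37) since 31·6 = 186 ≡ 1, so λ ≡ 7·6 ≡ 5.
  x = λ² - 30 - 30 = 25 - 60 ≡ 2; y = λ·(30 - 2) - 34 ≡ 32. → (2, 32)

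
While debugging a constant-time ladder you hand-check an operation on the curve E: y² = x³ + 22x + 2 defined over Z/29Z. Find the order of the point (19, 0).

2

2P: (19, 0) + (19, 0): same x and y₁ ≡ -y₂, so the sum is O.
2P = O, so the order is 2.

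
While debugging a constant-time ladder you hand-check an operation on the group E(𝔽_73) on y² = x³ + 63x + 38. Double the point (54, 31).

tangent at (54, 31): λ = (3·54² + 63)/(2·31) ≡ 51/62. 62⁻¹ ≡ 53 (mod 73), so λ ≡ 51·53 ≡ 2.
  x = λ² - 54 - 54 = 4 - 108 ≡ 42; y = λ·(54 - 42) - 31 ≡ 66. → (42, 66)

(42, 66)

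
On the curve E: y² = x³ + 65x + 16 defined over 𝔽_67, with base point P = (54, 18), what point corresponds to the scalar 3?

(1, 22)

Repeated addition: build up to 3P.
2P: tangent at (54, 18): λ = (3·54² + 65)/(2·18) ≡ 36/36. 36⁻¹ ≡ 54 (mod 67) since 36·54 = 1944 ≡ 1, so λ ≡ 36·54 ≡ 1.
  x = λ² - 54 - 54 = 1 - 108 ≡ 27; y = λ·(54 - 27) - 18 ≡ 9. → (27, 9)
3P: (27, 9) + (54, 18). λ = (18 - 9)/(54 - 27) ≡ 9/27 mod 67. 27⁻¹ ≡ 5 (mod 67) since 27·5 = 135 ≡ 1, so λ ≡ 45.
  x = λ² - 27 - 54 = 2025 - 81 ≡ 1; y = λ·(27 - 1) - 9 ≡ 22. → (1, 22)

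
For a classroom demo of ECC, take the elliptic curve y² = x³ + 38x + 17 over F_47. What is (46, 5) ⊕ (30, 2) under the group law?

(5, 35)

(46, 5) + (30, 2). λ = (2 - 5)/(30 - 46) ≡ 44/31 mod 47. 31⁻¹ ≡ 44 (mod 47), so λ ≡ 9.
  x = λ² - 46 - 30 = 81 - 76 ≡ 5; y = λ·(46 - 5) - 5 ≡ 35. → (5, 35)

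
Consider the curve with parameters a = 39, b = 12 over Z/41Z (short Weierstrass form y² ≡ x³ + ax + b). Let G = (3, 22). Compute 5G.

Double-and-add on 5 = (101)₂. Start with G = (3, 22) for the leading 1-bit.
double: tangent at (3, 22): λ = (3·3² + 39)/(2·22) ≡ 25/3. 3⁻¹ ≡ 14 (mod 41), so λ ≡ 25·14 ≡ 22.
  x = λ² - 3 - 3 = 484 - 6 ≡ 27; y = λ·(3 - 27) - 22 ≡ 24. → (27, 24)
double: tangent at (27, 24): λ = (3·27² + 39)/(2·24) ≡ 12/7. 7⁻¹ ≡ 6 (mod 41) since 7·6 = 42 ≡ 1, so λ ≡ 12·6 ≡ 31.
  x = λ² - 27 - 27 = 961 - 54 ≡ 5; y = λ·(27 - 5) - 24 ≡ 2. → (5, 2)
add G: (5, 2) + (3, 22). λ = (22 - 2)/(3 - 5) ≡ 20/39 mod 41. 39⁻¹ ≡ 20 (mod 41), so λ ≡ 31.
  x = λ² - 5 - 3 = 961 - 8 ≡ 10; y = λ·(5 - 10) - 2 ≡ 7. → (10, 7)

(10, 7)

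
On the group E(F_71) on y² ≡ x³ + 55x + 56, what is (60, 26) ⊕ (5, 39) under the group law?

(60, 26) + (5, 39). λ = (39 - 26)/(5 - 60) ≡ 13/16 mod 71. 16⁻¹ ≡ 40 (mod 71), so λ ≡ 23.
  x = λ² - 60 - 5 = 529 - 65 ≡ 38; y = λ·(60 - 38) - 26 ≡ 54. → (38, 54)

(38, 54)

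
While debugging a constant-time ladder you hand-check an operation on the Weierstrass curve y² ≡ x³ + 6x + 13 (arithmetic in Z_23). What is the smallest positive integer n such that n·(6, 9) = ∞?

5

2P: tangent at (6, 9): λ = (3·6² + 6)/(2·9) ≡ 22/18. 18⁻¹ ≡ 9 (mod 23) since 18·9 = 162 ≡ 1, so λ ≡ 22·9 ≡ 14.
  x = λ² - 6 - 6 = 196 - 12 ≡ 0; y = λ·(6 - 0) - 9 ≡ 6. → (0, 6)
3P: (0, 6) + (6, 9). λ = (9 - 6)/(6 - 0) ≡ 3/6 mod 23. 6⁻¹ ≡ 4 (mod 23) since 6·4 = 24 ≡ 1, so λ ≡ 12.
  x = λ² - 0 - 6 = 144 - 6 ≡ 0; y = λ·(0 - 0) - 6 ≡ 17. → (0, 17)
4P: (0, 17) + (6, 9). λ = (9 - 17)/(6 - 0) ≡ 15/6 mod 23. 6⁻¹ ≡ 4 (mod 23) since 6·4 = 24 ≡ 1, so λ ≡ 14.
  x = λ² - 0 - 6 = 196 - 6 ≡ 6; y = λ·(0 - 6) - 17 ≡ 14. → (6, 14)
5P: (6, 14) + (6, 9): same x and y₁ ≡ -y₂, so the sum is ∞.
5P = ∞, so the order is 5.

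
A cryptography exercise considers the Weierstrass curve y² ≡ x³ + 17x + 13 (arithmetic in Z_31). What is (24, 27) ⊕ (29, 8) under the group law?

(24, 27) + (29, 8). λ = (8 - 27)/(29 - 24) ≡ 12/5 mod 31. 5⁻¹ ≡ 25 (mod 31) since 5·25 = 125 ≡ 1, so λ ≡ 21.
  x = λ² - 24 - 29 = 441 - 53 ≡ 16; y = λ·(24 - 16) - 27 ≡ 17. → (16, 17)

(16, 17)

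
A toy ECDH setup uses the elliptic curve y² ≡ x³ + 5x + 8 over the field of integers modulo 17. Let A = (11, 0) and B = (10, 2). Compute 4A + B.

First 4A:
Double-and-add on 4 = (100)₂. Start with A = (11, 0) for the leading 1-bit.
double: (11, 0) + (11, 0): same x and y₁ ≡ -y₂, so the sum is O.
double: O + O = O (identity).
4A = O.
Finally 4A + B:
O + (10, 2) = (10, 2) (identity).

(10, 2)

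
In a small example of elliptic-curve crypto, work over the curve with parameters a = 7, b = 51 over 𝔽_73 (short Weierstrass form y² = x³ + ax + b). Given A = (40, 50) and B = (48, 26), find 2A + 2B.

First 2A:
Repeated addition: build up to 2A.
2A: tangent at (40, 50): λ = (3·40² + 7)/(2·50) ≡ 62/27. 27⁻¹ ≡ 46 (mod 73), so λ ≡ 62·46 ≡ 5.
  x = λ² - 40 - 40 = 25 - 80 ≡ 18; y = λ·(40 - 18) - 50 ≡ 60. → (18, 60)
2A = (18, 60).
Next 2B:
Repeated addition: build up to 2B.
2B: tangent at (48, 26): λ = (3·48² + 7)/(2·26) ≡ 57/52. 52⁻¹ ≡ 66 (mod 73), so λ ≡ 57·66 ≡ 39.
  x = λ² - 48 - 48 = 1521 - 96 ≡ 38; y = λ·(48 - 38) - 26 ≡ 72. → (38, 72)
2B = (38, 72).
Finally 2A + 2B:
(18, 60) + (38, 72). λ = (72 - 60)/(38 - 18) ≡ 12/20 mod 73. 20⁻¹ ≡ 11 (mod 73) since 20·11 = 220 ≡ 1, so λ ≡ 59.
  x = λ² - 18 - 38 = 3481 - 56 ≡ 67; y = λ·(18 - 67) - 60 ≡ 42. → (67, 42)

(67, 42)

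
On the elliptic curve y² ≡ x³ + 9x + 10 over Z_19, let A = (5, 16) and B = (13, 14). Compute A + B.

(5, 16) + (13, 14). λ = (14 - 16)/(13 - 5) ≡ 17/8 mod 19. 8⁻¹ ≡ 12 (mod 19), so λ ≡ 14.
  x = λ² - 5 - 13 = 196 - 18 ≡ 7; y = λ·(5 - 7) - 16 ≡ 13. → (7, 13)

(7, 13)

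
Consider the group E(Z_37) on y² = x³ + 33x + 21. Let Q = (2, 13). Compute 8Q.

(22, 6)

Double-and-add on 8 = (1000)₂. Start with Q = (2, 13) for the leading 1-bit.
double: tangent at (2, 13): λ = (3·2² + 33)/(2·13) ≡ 8/26. 26⁻¹ ≡ 10 (mod 37), so λ ≡ 8·10 ≡ 6.
  x = λ² - 2 - 2 = 36 - 4 ≡ 32; y = λ·(2 - 32) - 13 ≡ 29. → (32, 29)
double: tangent at (32, 29): λ = (3·32² + 33)/(2·29) ≡ 34/21. 21⁻¹ ≡ 30 (mod 37), so λ ≡ 34·30 ≡ 21.
  x = λ² - 32 - 32 = 441 - 64 ≡ 7; y = λ·(32 - 7) - 29 ≡ 15. → (7, 15)
double: tangent at (7, 15): λ = (3·7² + 33)/(2·15) ≡ 32/30. 30⁻¹ ≡ 21 (mod 37), so λ ≡ 32·21 ≡ 6.
  x = λ² - 7 - 7 = 36 - 14 ≡ 22; y = λ·(7 - 22) - 15 ≡ 6. → (22, 6)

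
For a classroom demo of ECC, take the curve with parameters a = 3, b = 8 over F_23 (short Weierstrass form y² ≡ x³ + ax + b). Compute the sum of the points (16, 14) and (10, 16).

(15, 1)

(16, 14) + (10, 16). λ = (16 - 14)/(10 - 16) ≡ 2/17 mod 23. 17⁻¹ ≡ 19 (mod 23) since 17·19 = 323 ≡ 1, so λ ≡ 15.
  x = λ² - 16 - 10 = 225 - 26 ≡ 15; y = λ·(16 - 15) - 14 ≡ 1. → (15, 1)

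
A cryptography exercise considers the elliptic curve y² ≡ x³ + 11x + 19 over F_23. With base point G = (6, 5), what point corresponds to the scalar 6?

Repeated addition: build up to 6G.
2G: tangent at (6, 5): λ = (3·6² + 11)/(2·5) ≡ 4/10. 10⁻¹ ≡ 7 (mod 23), so λ ≡ 4·7 ≡ 5.
  x = λ² - 6 - 6 = 25 - 12 ≡ 13; y = λ·(6 - 13) - 5 ≡ 6. → (13, 6)
3G: (13, 6) + (6, 5). λ = (5 - 6)/(6 - 13) ≡ 22/16 mod 23. 16⁻¹ ≡ 13 (mod 23) since 16·13 = 208 ≡ 1, so λ ≡ 10.
  x = λ² - 13 - 6 = 100 - 19 ≡ 12; y = λ·(13 - 12) - 6 ≡ 4. → (12, 4)
4G: (12, 4) + (6, 5). λ = (5 - 4)/(6 - 12) ≡ 1/17 mod 23. 17⁻¹ ≡ 19 (mod 23) since 17·19 = 323 ≡ 1, so λ ≡ 19.
  x = λ² - 12 - 6 = 361 - 18 ≡ 21; y = λ·(12 - 21) - 4 ≡ 9. → (21, 9)
5G: (21, 9) + (6, 5). λ = (5 - 9)/(6 - 21) ≡ 19/8 mod 23. 8⁻¹ ≡ 3 (mod 23), so λ ≡ 11.
  x = λ² - 21 - 6 = 121 - 27 ≡ 2; y = λ·(21 - 2) - 9 ≡ 16. → (2, 16)
6G: (2, 16) + (6, 5). λ = (5 - 16)/(6 - 2) ≡ 12/4 mod 23. 4⁻¹ ≡ 6 (mod 23), so λ ≡ 3.
  x = λ² - 2 - 6 = 9 - 8 ≡ 1; y = λ·(2 - 1) - 16 ≡ 10. → (1, 10)

(1, 10)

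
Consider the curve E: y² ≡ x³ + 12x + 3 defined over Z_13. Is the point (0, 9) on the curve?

yes

y² = 9² ≡ 3; x³ + 12x + 3 = 3 ≡ 3 (mod 13). 3 = 3.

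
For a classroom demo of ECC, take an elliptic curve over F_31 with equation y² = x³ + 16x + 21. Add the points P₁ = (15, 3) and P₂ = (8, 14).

(13, 16)

(15, 3) + (8, 14). λ = (14 - 3)/(8 - 15) ≡ 11/24 mod 31. 24⁻¹ ≡ 22 (mod 31) since 24·22 = 528 ≡ 1, so λ ≡ 25.
  x = λ² - 15 - 8 = 625 - 23 ≡ 13; y = λ·(15 - 13) - 3 ≡ 16. → (13, 16)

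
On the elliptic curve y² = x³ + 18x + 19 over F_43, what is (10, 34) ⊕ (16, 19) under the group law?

(34, 26)

(10, 34) + (16, 19). λ = (19 - 34)/(16 - 10) ≡ 28/6 mod 43. 6⁻¹ ≡ 36 (mod 43), so λ ≡ 19.
  x = λ² - 10 - 16 = 361 - 26 ≡ 34; y = λ·(10 - 34) - 34 ≡ 26. → (34, 26)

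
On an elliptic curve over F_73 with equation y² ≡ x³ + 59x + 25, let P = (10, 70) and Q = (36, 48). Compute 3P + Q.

(36, 25)

First 3P:
Repeated addition: build up to 3P.
2P: tangent at (10, 70): λ = (3·10² + 59)/(2·70) ≡ 67/67. 67⁻¹ ≡ 12 (mod 73), so λ ≡ 67·12 ≡ 1.
  x = λ² - 10 - 10 = 1 - 20 ≡ 54; y = λ·(10 - 54) - 70 ≡ 32. → (54, 32)
3P: (54, 32) + (10, 70). λ = (70 - 32)/(10 - 54) ≡ 38/29 mod 73. 29⁻¹ ≡ 68 (mod 73) since 29·68 = 1972 ≡ 1, so λ ≡ 29.
  x = λ² - 54 - 10 = 841 - 64 ≡ 47; y = λ·(54 - 47) - 32 ≡ 25. → (47, 25)
3P = (47, 25).
Finally 3P + Q:
(47, 25) + (36, 48). λ = (48 - 25)/(36 - 47) ≡ 23/62 mod 73. 62⁻¹ ≡ 53 (mod 73) since 62·53 = 3286 ≡ 1, so λ ≡ 51.
  x = λ² - 47 - 36 = 2601 - 83 ≡ 36; y = λ·(47 - 36) - 25 ≡ 25. → (36, 25)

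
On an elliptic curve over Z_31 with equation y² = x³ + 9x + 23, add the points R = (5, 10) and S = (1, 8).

(2, 7)

(5, 10) + (1, 8). λ = (8 - 10)/(1 - 5) ≡ 29/27 mod 31. 27⁻¹ ≡ 23 (mod 31), so λ ≡ 16.
  x = λ² - 5 - 1 = 256 - 6 ≡ 2; y = λ·(5 - 2) - 10 ≡ 7. → (2, 7)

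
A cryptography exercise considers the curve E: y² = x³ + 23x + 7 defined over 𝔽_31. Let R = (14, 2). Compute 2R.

tangent at (14, 2): λ = (3·14² + 23)/(2·2) ≡ 22/4. 4⁻¹ ≡ 8 (mod 31) since 4·8 = 32 ≡ 1, so λ ≡ 22·8 ≡ 21.
  x = λ² - 14 - 14 = 441 - 28 ≡ 10; y = λ·(14 - 10) - 2 ≡ 20. → (10, 20)

(10, 20)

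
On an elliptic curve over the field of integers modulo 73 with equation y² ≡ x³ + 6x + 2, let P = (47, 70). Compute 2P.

tangent at (47, 70): λ = (3·47² + 6)/(2·70) ≡ 63/67. 67⁻¹ ≡ 12 (mod 73) since 67·12 = 804 ≡ 1, so λ ≡ 63·12 ≡ 26.
  x = λ² - 47 - 47 = 676 - 94 ≡ 71; y = λ·(47 - 71) - 70 ≡ 36. → (71, 36)

(71, 36)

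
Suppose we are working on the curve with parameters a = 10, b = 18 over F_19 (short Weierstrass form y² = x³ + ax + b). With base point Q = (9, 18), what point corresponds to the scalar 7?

Repeated addition: build up to 7Q.
2Q: tangent at (9, 18): λ = (3·9² + 10)/(2·18) ≡ 6/17. 17⁻¹ ≡ 9 (mod 19), so λ ≡ 6·9 ≡ 16.
  x = λ² - 9 - 9 = 256 - 18 ≡ 10; y = λ·(9 - 10) - 18 ≡ 4. → (10, 4)
3Q: (10, 4) + (9, 18). λ = (18 - 4)/(9 - 10) ≡ 14/18 mod 19. 18⁻¹ ≡ 18 (mod 19), so λ ≡ 5.
  x = λ² - 10 - 9 = 25 - 19 ≡ 6; y = λ·(10 - 6) - 4 ≡ 16. → (6, 16)
4Q: (6, 16) + (9, 18). λ = (18 - 16)/(9 - 6) ≡ 2/3 mod 19. 3⁻¹ ≡ 13 (mod 19), so λ ≡ 7.
  x = λ² - 6 - 9 = 49 - 15 ≡ 15; y = λ·(6 - 15) - 16 ≡ 16. → (15, 16)
5Q: (15, 16) + (9, 18). λ = (18 - 16)/(9 - 15) ≡ 2/13 mod 19. 13⁻¹ ≡ 3 (mod 19), so λ ≡ 6.
  x = λ² - 15 - 9 = 36 - 24 ≡ 12; y = λ·(15 - 12) - 16 ≡ 2. → (12, 2)
6Q: (12, 2) + (9, 18). λ = (18 - 2)/(9 - 12) ≡ 16/16 mod 19. 16⁻¹ ≡ 6 (mod 19), so λ ≡ 1.
  x = λ² - 12 - 9 = 1 - 21 ≡ 18; y = λ·(12 - 18) - 2 ≡ 11. → (18, 11)
7Q: (18, 11) + (9, 18). λ = (18 - 11)/(9 - 18) ≡ 7/10 mod 19. 10⁻¹ ≡ 2 (mod 19), so λ ≡ 14.
  x = λ² - 18 - 9 = 196 - 27 ≡ 17; y = λ·(18 - 17) - 11 ≡ 3. → (17, 3)

(17, 3)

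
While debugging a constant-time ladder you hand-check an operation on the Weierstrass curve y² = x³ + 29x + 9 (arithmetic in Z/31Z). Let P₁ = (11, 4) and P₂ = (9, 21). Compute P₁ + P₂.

(11, 4) + (9, 21). λ = (21 - 4)/(9 - 11) ≡ 17/29 mod 31. 29⁻¹ ≡ 15 (mod 31), so λ ≡ 7.
  x = λ² - 11 - 9 = 49 - 20 ≡ 29; y = λ·(11 - 29) - 4 ≡ 25. → (29, 25)

(29, 25)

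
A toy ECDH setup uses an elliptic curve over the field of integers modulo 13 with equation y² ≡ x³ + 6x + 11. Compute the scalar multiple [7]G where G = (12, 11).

Double-and-add on 7 = (111)₂. Start with G = (12, 11) for the leading 1-bit.
double: tangent at (12, 11): λ = (3·12² + 6)/(2·11) ≡ 9/9. 9⁻¹ ≡ 3 (mod 13), so λ ≡ 9·3 ≡ 1.
  x = λ² - 12 - 12 = 1 - 24 ≡ 3; y = λ·(12 - 3) - 11 ≡ 11. → (3, 11)
add G: (3, 11) + (12, 11). λ = (11 - 11)/(12 - 3) ≡ 0/9 mod 13. 9⁻¹ ≡ 3 (mod 13) since 9·3 = 27 ≡ 1, so λ ≡ 0.
  x = λ² - 3 - 12 = 0 - 15 ≡ 11; y = λ·(3 - 11) - 11 ≡ 2. → (11, 2)
double: tangent at (11, 2): λ = (3·11² + 6)/(2·2) ≡ 5/4. 4⁻¹ ≡ 10 (mod 13), so λ ≡ 5·10 ≡ 11.
  x = λ² - 11 - 11 = 121 - 22 ≡ 8; y = λ·(11 - 8) - 2 ≡ 5. → (8, 5)
add G: (8, 5) + (12, 11). λ = (11 - 5)/(12 - 8) ≡ 6/4 mod 13. 4⁻¹ ≡ 10 (mod 13) since 4·10 = 40 ≡ 1, so λ ≡ 8.
  x = λ² - 8 - 12 = 64 - 20 ≡ 5; y = λ·(8 - 5) - 5 ≡ 6. → (5, 6)

(5, 6)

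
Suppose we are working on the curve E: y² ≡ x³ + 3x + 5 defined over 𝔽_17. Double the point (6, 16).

tangent at (6, 16): λ = (3·6² + 3)/(2·16) ≡ 9/15. 15⁻¹ ≡ 8 (mod 17), so λ ≡ 9·8 ≡ 4.
  x = λ² - 6 - 6 = 16 - 12 ≡ 4; y = λ·(6 - 4) - 16 ≡ 9. → (4, 9)

(4, 9)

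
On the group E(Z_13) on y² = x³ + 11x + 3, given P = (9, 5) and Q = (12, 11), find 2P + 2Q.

(12, 11)

First 2P:
Repeated addition: build up to 2P.
2P: tangent at (9, 5): λ = (3·9² + 11)/(2·5) ≡ 7/10. 10⁻¹ ≡ 4 (mod 13) since 10·4 = 40 ≡ 1, so λ ≡ 7·4 ≡ 2.
  x = λ² - 9 - 9 = 4 - 18 ≡ 12; y = λ·(9 - 12) - 5 ≡ 2. → (12, 2)
2P = (12, 2).
Next 2Q:
Repeated addition: build up to 2Q.
2Q: tangent at (12, 11): λ = (3·12² + 11)/(2·11) ≡ 1/9. 9⁻¹ ≡ 3 (mod 13), so λ ≡ 1·3 ≡ 3.
  x = λ² - 12 - 12 = 9 - 24 ≡ 11; y = λ·(12 - 11) - 11 ≡ 5. → (11, 5)
2Q = (11, 5).
Finally 2P + 2Q:
(12, 2) + (11, 5). λ = (5 - 2)/(11 - 12) ≡ 3/12 mod 13. 12⁻¹ ≡ 12 (mod 13), so λ ≡ 10.
  x = λ² - 12 - 11 = 100 - 23 ≡ 12; y = λ·(12 - 12) - 2 ≡ 11. → (12, 11)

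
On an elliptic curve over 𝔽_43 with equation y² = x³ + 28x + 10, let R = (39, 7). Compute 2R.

tangent at (39, 7): λ = (3·39² + 28)/(2·7) ≡ 33/14. 14⁻¹ ≡ 40 (mod 43), so λ ≡ 33·40 ≡ 30.
  x = λ² - 39 - 39 = 900 - 78 ≡ 5; y = λ·(39 - 5) - 7 ≡ 24. → (5, 24)

(5, 24)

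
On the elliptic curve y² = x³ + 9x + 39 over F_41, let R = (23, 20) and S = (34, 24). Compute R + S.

(23, 20) + (34, 24). λ = (24 - 20)/(34 - 23) ≡ 4/11 mod 41. 11⁻¹ ≡ 15 (mod 41) since 11·15 = 165 ≡ 1, so λ ≡ 19.
  x = λ² - 23 - 34 = 361 - 57 ≡ 17; y = λ·(23 - 17) - 20 ≡ 12. → (17, 12)

(17, 12)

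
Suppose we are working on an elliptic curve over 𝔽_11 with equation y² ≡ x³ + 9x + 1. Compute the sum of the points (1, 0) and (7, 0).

(3, 0)

(1, 0) + (7, 0). λ = (0 - 0)/(7 - 1) ≡ 0/6 mod 11. 6⁻¹ ≡ 2 (mod 11) since 6·2 = 12 ≡ 1, so λ ≡ 0.
  x = λ² - 1 - 7 = 0 - 8 ≡ 3; y = λ·(1 - 3) - 0 ≡ 0. → (3, 0)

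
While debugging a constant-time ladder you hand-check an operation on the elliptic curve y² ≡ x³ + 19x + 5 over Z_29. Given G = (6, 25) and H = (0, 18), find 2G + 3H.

(9, 8)

First 2G:
Repeated addition: build up to 2G.
2G: tangent at (6, 25): λ = (3·6² + 19)/(2·25) ≡ 11/21. 21⁻¹ ≡ 18 (mod 29) since 21·18 = 378 ≡ 1, so λ ≡ 11·18 ≡ 24.
  x = λ² - 6 - 6 = 576 - 12 ≡ 13; y = λ·(6 - 13) - 25 ≡ 10. → (13, 10)
2G = (13, 10).
Next 3H:
Repeated addition: build up to 3H.
2H: tangent at (0, 18): λ = (3·0² + 19)/(2·18) ≡ 19/7. 7⁻¹ ≡ 25 (mod 29), so λ ≡ 19·25 ≡ 11.
  x = λ² - 0 - 0 = 121 - 0 ≡ 5; y = λ·(0 - 5) - 18 ≡ 14. → (5, 14)
3H: (5, 14) + (0, 18). λ = (18 - 14)/(0 - 5) ≡ 4/24 mod 29. 24⁻¹ ≡ 23 (mod 29), so λ ≡ 5.
  x = λ² - 5 - 0 = 25 - 5 ≡ 20; y = λ·(5 - 20) - 14 ≡ 27. → (20, 27)
3H = (20, 27).
Finally 2G + 3H:
(13, 10) + (20, 27). λ = (27 - 10)/(20 - 13) ≡ 17/7 mod 29. 7⁻¹ ≡ 25 (mod 29), so λ ≡ 19.
  x = λ² - 13 - 20 = 361 - 33 ≡ 9; y = λ·(13 - 9) - 10 ≡ 8. → (9, 8)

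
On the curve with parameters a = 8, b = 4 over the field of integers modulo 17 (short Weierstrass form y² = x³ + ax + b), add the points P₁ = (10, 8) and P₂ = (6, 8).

(10, 8) + (6, 8). λ = (8 - 8)/(6 - 10) ≡ 0/13 mod 17. 13⁻¹ ≡ 4 (mod 17), so λ ≡ 0.
  x = λ² - 10 - 6 = 0 - 16 ≡ 1; y = λ·(10 - 1) - 8 ≡ 9. → (1, 9)

(1, 9)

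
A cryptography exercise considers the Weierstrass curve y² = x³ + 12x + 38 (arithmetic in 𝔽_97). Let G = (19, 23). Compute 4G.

Repeated addition: build up to 4G.
2G: tangent at (19, 23): λ = (3·19² + 12)/(2·23) ≡ 28/46. 46⁻¹ ≡ 19 (mod 97), so λ ≡ 28·19 ≡ 47.
  x = λ² - 19 - 19 = 2209 - 38 ≡ 37; y = λ·(19 - 37) - 23 ≡ 4. → (37, 4)
3G: (37, 4) + (19, 23). λ = (23 - 4)/(19 - 37) ≡ 19/79 mod 97. 79⁻¹ ≡ 70 (mod 97) since 79·70 = 5530 ≡ 1, so λ ≡ 69.
  x = λ² - 37 - 19 = 4761 - 56 ≡ 49; y = λ·(37 - 49) - 4 ≡ 41. → (49, 41)
4G: (49, 41) + (19, 23). λ = (23 - 41)/(19 - 49) ≡ 79/67 mod 97. 67⁻¹ ≡ 42 (mod 97), so λ ≡ 20.
  x = λ² - 49 - 19 = 400 - 68 ≡ 41; y = λ·(49 - 41) - 41 ≡ 22. → (41, 22)

(41, 22)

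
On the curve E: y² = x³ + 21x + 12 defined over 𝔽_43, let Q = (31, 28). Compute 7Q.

Repeated addition: build up to 7Q.
2Q: tangent at (31, 28): λ = (3·31² + 21)/(2·28) ≡ 23/13. 13⁻¹ ≡ 10 (mod 43), so λ ≡ 23·10 ≡ 15.
  x = λ² - 31 - 31 = 225 - 62 ≡ 34; y = λ·(31 - 34) - 28 ≡ 13. → (34, 13)
3Q: (34, 13) + (31, 28). λ = (28 - 13)/(31 - 34) ≡ 15/40 mod 43. 40⁻¹ ≡ 14 (mod 43), so λ ≡ 38.
  x = λ² - 34 - 31 = 1444 - 65 ≡ 3; y = λ·(34 - 3) - 13 ≡ 4. → (3, 4)
4Q: (3, 4) + (31, 28). λ = (28 - 4)/(31 - 3) ≡ 24/28 mod 43. 28⁻¹ ≡ 20 (mod 43) since 28·20 = 560 ≡ 1, so λ ≡ 7.
  x = λ² - 3 - 31 = 49 - 34 ≡ 15; y = λ·(3 - 15) - 4 ≡ 41. → (15, 41)
5Q: (15, 41) + (31, 28). λ = (28 - 41)/(31 - 15) ≡ 30/16 mod 43. 16⁻¹ ≡ 35 (mod 43) since 16·35 = 560 ≡ 1, so λ ≡ 18.
  x = λ² - 15 - 31 = 324 - 46 ≡ 20; y = λ·(15 - 20) - 41 ≡ 41. → (20, 41)
6Q: (20, 41) + (31, 28). λ = (28 - 41)/(31 - 20) ≡ 30/11 mod 43. 11⁻¹ ≡ 4 (mod 43), so λ ≡ 34.
  x = λ² - 20 - 31 = 1156 - 51 ≡ 30; y = λ·(20 - 30) - 41 ≡ 6. → (30, 6)
7Q: (30, 6) + (31, 28). λ = (28 - 6)/(31 - 30) ≡ 22/1 mod 43. 1⁻¹ ≡ 1 (mod 43) since 1·1 = 1 ≡ 1, so λ ≡ 22.
  x = λ² - 30 - 31 = 484 - 61 ≡ 36; y = λ·(30 - 36) - 6 ≡ 34. → (36, 34)

(36, 34)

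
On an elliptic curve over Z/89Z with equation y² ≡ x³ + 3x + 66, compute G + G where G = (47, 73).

tangent at (47, 73): λ = (3·47² + 3)/(2·73) ≡ 44/57. 57⁻¹ ≡ 25 (mod 89), so λ ≡ 44·25 ≡ 32.
  x = λ² - 47 - 47 = 1024 - 94 ≡ 40; y = λ·(47 - 40) - 73 ≡ 62. → (40, 62)

(40, 62)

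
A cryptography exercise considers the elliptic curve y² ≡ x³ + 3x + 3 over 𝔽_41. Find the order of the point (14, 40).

12

2P: tangent at (14, 40): λ = (3·14² + 3)/(2·40) ≡ 17/39. 39⁻¹ ≡ 20 (mod 41) since 39·20 = 780 ≡ 1, so λ ≡ 17·20 ≡ 12.
  x = λ² - 14 - 14 = 144 - 28 ≡ 34; y = λ·(14 - 34) - 40 ≡ 7. → (34, 7)
3P: (34, 7) + (14, 40). λ = (40 - 7)/(14 - 34) ≡ 33/21 mod 41. 21⁻¹ ≡ 2 (mod 41), so λ ≡ 25.
  x = λ² - 34 - 14 = 625 - 48 ≡ 3; y = λ·(34 - 3) - 7 ≡ 30. → (3, 30)
4P: (3, 30) + (14, 40). λ = (40 - 30)/(14 - 3) ≡ 10/11 mod 41. 11⁻¹ ≡ 15 (mod 41), so λ ≡ 27.
  x = λ² - 3 - 14 = 729 - 17 ≡ 15; y = λ·(3 - 15) - 30 ≡ 15. → (15, 15)
5P: (15, 15) + (14, 40). λ = (40 - 15)/(14 - 15) ≡ 25/40 mod 41. 40⁻¹ ≡ 40 (mod 41), so λ ≡ 16.
  x = λ² - 15 - 14 = 256 - 29 ≡ 22; y = λ·(15 - 22) - 15 ≡ 37. → (22, 37)
6P: (22, 37) + (14, 40). λ = (40 - 37)/(14 - 22) ≡ 3/33 mod 41. 33⁻¹ ≡ 5 (mod 41), so λ ≡ 15.
  x = λ² - 22 - 14 = 225 - 36 ≡ 25; y = λ·(22 - 25) - 37 ≡ 0. → (25, 0)
7P: (25, 0) + (14, 40). λ = (40 - 0)/(14 - 25) ≡ 40/30 mod 41. 30⁻¹ ≡ 26 (mod 41) since 30·26 = 780 ≡ 1, so λ ≡ 15.
  x = λ² - 25 - 14 = 225 - 39 ≡ 22; y = λ·(25 - 22) - 0 ≡ 4. → (22, 4)
8P: (22, 4) + (14, 40). λ = (40 - 4)/(14 - 22) ≡ 36/33 mod 41. 33⁻¹ ≡ 5 (mod 41), so λ ≡ 16.
  x = λ² - 22 - 14 = 256 - 36 ≡ 15; y = λ·(22 - 15) - 4 ≡ 26. → (15, 26)
9P: (15, 26) + (14, 40). λ = (40 - 26)/(14 - 15) ≡ 14/40 mod 41. 40⁻¹ ≡ 40 (mod 41), so λ ≡ 27.
  x = λ² - 15 - 14 = 729 - 29 ≡ 3; y = λ·(15 - 3) - 26 ≡ 11. → (3, 11)
10P: (3, 11) + (14, 40). λ = (40 - 11)/(14 - 3) ≡ 29/11 mod 41. 11⁻¹ ≡ 15 (mod 41) since 11·15 = 165 ≡ 1, so λ ≡ 25.
  x = λ² - 3 - 14 = 625 - 17 ≡ 34; y = λ·(3 - 34) - 11 ≡ 34. → (34, 34)
11P: (34, 34) + (14, 40). λ = (40 - 34)/(14 - 34) ≡ 6/21 mod 41. 21⁻¹ ≡ 2 (mod 41) since 21·2 = 42 ≡ 1, so λ ≡ 12.
  x = λ² - 34 - 14 = 144 - 48 ≡ 14; y = λ·(34 - 14) - 34 ≡ 1. → (14, 1)
12P: (14, 1) + (14, 40): same x and y₁ ≡ -y₂, so the sum is the point at infinity.
12P = the point at infinity, so the order is 12.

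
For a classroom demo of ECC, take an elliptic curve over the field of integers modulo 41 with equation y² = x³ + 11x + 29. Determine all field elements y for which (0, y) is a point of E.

x³ + 11x + 29 = 29 ≡ 29 (mod 41).
29 is a non-residue mod 41; no y exists.

none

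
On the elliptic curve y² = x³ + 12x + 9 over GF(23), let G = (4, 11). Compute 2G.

tangent at (4, 11): λ = (3·4² + 12)/(2·11) ≡ 14/22. 22⁻¹ ≡ 22 (mod 23), so λ ≡ 14·22 ≡ 9.
  x = λ² - 4 - 4 = 81 - 8 ≡ 4; y = λ·(4 - 4) - 11 ≡ 12. → (4, 12)

(4, 12)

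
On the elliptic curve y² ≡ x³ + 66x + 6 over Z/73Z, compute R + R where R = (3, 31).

(51, 43)

tangent at (3, 31): λ = (3·3² + 66)/(2·31) ≡ 20/62. 62⁻¹ ≡ 53 (mod 73), so λ ≡ 20·53 ≡ 38.
  x = λ² - 3 - 3 = 1444 - 6 ≡ 51; y = λ·(3 - 51) - 31 ≡ 43. → (51, 43)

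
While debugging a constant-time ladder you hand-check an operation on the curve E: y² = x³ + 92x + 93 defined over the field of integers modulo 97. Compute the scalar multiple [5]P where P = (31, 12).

(10, 48)

Double-and-add on 5 = (101)₂. Start with P = (31, 12) for the leading 1-bit.
double: tangent at (31, 12): λ = (3·31² + 92)/(2·12) ≡ 65/24. 24⁻¹ ≡ 93 (mod 97) since 24·93 = 2232 ≡ 1, so λ ≡ 65·93 ≡ 31.
  x = λ² - 31 - 31 = 961 - 62 ≡ 26; y = λ·(31 - 26) - 12 ≡ 46. → (26, 46)
double: tangent at (26, 46): λ = (3·26² + 92)/(2·46) ≡ 83/92. 92⁻¹ ≡ 58 (mod 97), so λ ≡ 83·58 ≡ 61.
  x = λ² - 26 - 26 = 3721 - 52 ≡ 80; y = λ·(26 - 80) - 46 ≡ 55. → (80, 55)
add P: (80, 55) + (31, 12). λ = (12 - 55)/(31 - 80) ≡ 54/48 mod 97. 48⁻¹ ≡ 95 (mod 97), so λ ≡ 86.
  x = λ² - 80 - 31 = 7396 - 111 ≡ 10; y = λ·(80 - 10) - 55 ≡ 48. → (10, 48)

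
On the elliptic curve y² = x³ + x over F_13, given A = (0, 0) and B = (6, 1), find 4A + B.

First 4A:
Double-and-add on 4 = (100)₂. Start with A = (0, 0) for the leading 1-bit.
double: (0, 0) + (0, 0): same x and y₁ ≡ -y₂, so the sum is O.
double: O + O = O (identity).
4A = O.
Finally 4A + B:
O + (6, 1) = (6, 1) (identity).

(6, 1)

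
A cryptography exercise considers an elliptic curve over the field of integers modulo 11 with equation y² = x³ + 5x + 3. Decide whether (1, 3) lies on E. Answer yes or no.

yes

y² = 3² ≡ 9; x³ + 5x + 3 = 9 ≡ 9 (mod 11). 9 = 9.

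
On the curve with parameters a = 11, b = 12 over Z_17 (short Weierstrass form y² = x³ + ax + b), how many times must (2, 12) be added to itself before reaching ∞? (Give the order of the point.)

8

2P: tangent at (2, 12): λ = (3·2² + 11)/(2·12) ≡ 6/7. 7⁻¹ ≡ 5 (mod 17), so λ ≡ 6·5 ≡ 13.
  x = λ² - 2 - 2 = 169 - 4 ≡ 12; y = λ·(2 - 12) - 12 ≡ 11. → (12, 11)
3P: (12, 11) + (2, 12). λ = (12 - 11)/(2 - 12) ≡ 1/7 mod 17. 7⁻¹ ≡ 5 (mod 17) since 7·5 = 35 ≡ 1, so λ ≡ 5.
  x = λ² - 12 - 2 = 25 - 14 ≡ 11; y = λ·(12 - 11) - 11 ≡ 11. → (11, 11)
4P: (11, 11) + (2, 12). λ = (12 - 11)/(2 - 11) ≡ 1/8 mod 17. 8⁻¹ ≡ 15 (mod 17), so λ ≡ 15.
  x = λ² - 11 - 2 = 225 - 13 ≡ 8; y = λ·(11 - 8) - 11 ≡ 0. → (8, 0)
5P: (8, 0) + (2, 12). λ = (12 - 0)/(2 - 8) ≡ 12/11 mod 17. 11⁻¹ ≡ 14 (mod 17), so λ ≡ 15.
  x = λ² - 8 - 2 = 225 - 10 ≡ 11; y = λ·(8 - 11) - 0 ≡ 6. → (11, 6)
6P: (11, 6) + (2, 12). λ = (12 - 6)/(2 - 11) ≡ 6/8 mod 17. 8⁻¹ ≡ 15 (mod 17) since 8·15 = 120 ≡ 1, so λ ≡ 5.
  x = λ² - 11 - 2 = 25 - 13 ≡ 12; y = λ·(11 - 12) - 6 ≡ 6. → (12, 6)
7P: (12, 6) + (2, 12). λ = (12 - 6)/(2 - 12) ≡ 6/7 mod 17. 7⁻¹ ≡ 5 (mod 17) since 7·5 = 35 ≡ 1, so λ ≡ 13.
  x = λ² - 12 - 2 = 169 - 14 ≡ 2; y = λ·(12 - 2) - 6 ≡ 5. → (2, 5)
8P: (2, 5) + (2, 12): same x and y₁ ≡ -y₂, so the sum is ∞.
8P = ∞, so the order is 8.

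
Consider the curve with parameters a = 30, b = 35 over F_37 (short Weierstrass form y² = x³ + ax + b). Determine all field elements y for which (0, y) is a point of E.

x³ + 30x + 35 = 35 ≡ 35 (mod 37).
35 is a non-residue mod 37; no y exists.

none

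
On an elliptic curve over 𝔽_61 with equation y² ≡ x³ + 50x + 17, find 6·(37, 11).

Write P = (37, 11).
Repeated addition: build up to 6P.
2P: tangent at (37, 11): λ = (3·37² + 50)/(2·11) ≡ 9/22. 22⁻¹ ≡ 25 (mod 61), so λ ≡ 9·25 ≡ 42.
  x = λ² - 37 - 37 = 1764 - 74 ≡ 43; y = λ·(37 - 43) - 11 ≡ 42. → (43, 42)
3P: (43, 42) + (37, 11). λ = (11 - 42)/(37 - 43) ≡ 30/55 mod 61. 55⁻¹ ≡ 10 (mod 61), so λ ≡ 56.
  x = λ² - 43 - 37 = 3136 - 80 ≡ 6; y = λ·(43 - 6) - 42 ≡ 17. → (6, 17)
4P: (6, 17) + (37, 11). λ = (11 - 17)/(37 - 6) ≡ 55/31 mod 61. 31⁻¹ ≡ 2 (mod 61), so λ ≡ 49.
  x = λ² - 6 - 37 = 2401 - 43 ≡ 40; y = λ·(6 - 40) - 17 ≡ 25. → (40, 25)
5P: (40, 25) + (37, 11). λ = (11 - 25)/(37 - 40) ≡ 47/58 mod 61. 58⁻¹ ≡ 20 (mod 61), so λ ≡ 25.
  x = λ² - 40 - 37 = 625 - 77 ≡ 60; y = λ·(40 - 60) - 25 ≡ 24. → (60, 24)
6P: (60, 24) + (37, 11). λ = (11 - 24)/(37 - 60) ≡ 48/38 mod 61. 38⁻¹ ≡ 53 (mod 61) since 38·53 = 2014 ≡ 1, so λ ≡ 43.
  x = λ² - 60 - 37 = 1849 - 97 ≡ 44; y = λ·(60 - 44) - 24 ≡ 54. → (44, 54)

(44, 54)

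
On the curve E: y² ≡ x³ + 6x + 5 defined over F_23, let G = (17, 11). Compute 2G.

tangent at (17, 11): λ = (3·17² + 6)/(2·11) ≡ 22/22. 22⁻¹ ≡ 22 (mod 23), so λ ≡ 22·22 ≡ 1.
  x = λ² - 17 - 17 = 1 - 34 ≡ 13; y = λ·(17 - 13) - 11 ≡ 16. → (13, 16)

(13, 16)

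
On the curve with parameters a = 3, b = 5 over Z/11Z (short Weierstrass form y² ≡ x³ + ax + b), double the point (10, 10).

tangent at (10, 10): λ = (3·10² + 3)/(2·10) ≡ 6/9. 9⁻¹ ≡ 5 (mod 11), so λ ≡ 6·5 ≡ 8.
  x = λ² - 10 - 10 = 64 - 20 ≡ 0; y = λ·(10 - 0) - 10 ≡ 4. → (0, 4)

(0, 4)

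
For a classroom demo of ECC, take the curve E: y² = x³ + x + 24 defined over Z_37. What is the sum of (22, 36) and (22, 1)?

O

The two points share x = 22 and their y-coordinates satisfy 36 + 1 ≡ 0 (mod 37), so they are inverses. Their sum is O.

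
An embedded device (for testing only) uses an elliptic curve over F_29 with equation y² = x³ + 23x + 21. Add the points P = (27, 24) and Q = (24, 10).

(3, 1)

(27, 24) + (24, 10). λ = (10 - 24)/(24 - 27) ≡ 15/26 mod 29. 26⁻¹ ≡ 19 (mod 29) since 26·19 = 494 ≡ 1, so λ ≡ 24.
  x = λ² - 27 - 24 = 576 - 51 ≡ 3; y = λ·(27 - 3) - 24 ≡ 1. → (3, 1)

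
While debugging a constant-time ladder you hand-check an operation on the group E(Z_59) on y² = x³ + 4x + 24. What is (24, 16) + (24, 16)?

(32, 23)

tangent at (24, 16): λ = (3·24² + 4)/(2·16) ≡ 21/32. 32⁻¹ ≡ 24 (mod 59) since 32·24 = 768 ≡ 1, so λ ≡ 21·24 ≡ 32.
  x = λ² - 24 - 24 = 1024 - 48 ≡ 32; y = λ·(24 - 32) - 16 ≡ 23. → (32, 23)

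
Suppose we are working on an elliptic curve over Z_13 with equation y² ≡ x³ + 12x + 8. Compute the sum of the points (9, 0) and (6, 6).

(9, 0) + (6, 6). λ = (6 - 0)/(6 - 9) ≡ 6/10 mod 13. 10⁻¹ ≡ 4 (mod 13) since 10·4 = 40 ≡ 1, so λ ≡ 11.
  x = λ² - 9 - 6 = 121 - 15 ≡ 2; y = λ·(9 - 2) - 0 ≡ 12. → (2, 12)

(2, 12)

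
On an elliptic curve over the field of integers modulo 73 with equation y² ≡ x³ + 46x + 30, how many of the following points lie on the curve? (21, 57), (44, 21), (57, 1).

2

(21, 57): 57² ≡ 37, rhs ≡ 37 → on.
(44, 21): 21² ≡ 3, rhs ≡ 3 → on.
(57, 1): 1² ≡ 1, rhs ≡ 16 → off.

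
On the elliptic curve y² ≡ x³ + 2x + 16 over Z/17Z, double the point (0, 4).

(16, 9)

tangent at (0, 4): λ = (3·0² + 2)/(2·4) ≡ 2/8. 8⁻¹ ≡ 15 (mod 17) since 8·15 = 120 ≡ 1, so λ ≡ 2·15 ≡ 13.
  x = λ² - 0 - 0 = 169 - 0 ≡ 16; y = λ·(0 - 16) - 4 ≡ 9. → (16, 9)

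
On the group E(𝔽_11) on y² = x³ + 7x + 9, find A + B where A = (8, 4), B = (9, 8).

(10, 10)

(8, 4) + (9, 8). λ = (8 - 4)/(9 - 8) ≡ 4/1 mod 11. 1⁻¹ ≡ 1 (mod 11), so λ ≡ 4.
  x = λ² - 8 - 9 = 16 - 17 ≡ 10; y = λ·(8 - 10) - 4 ≡ 10. → (10, 10)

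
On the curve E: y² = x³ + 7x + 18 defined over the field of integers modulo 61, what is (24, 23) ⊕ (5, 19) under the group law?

(41, 28)

(24, 23) + (5, 19). λ = (19 - 23)/(5 - 24) ≡ 57/42 mod 61. 42⁻¹ ≡ 16 (mod 61) since 42·16 = 672 ≡ 1, so λ ≡ 58.
  x = λ² - 24 - 5 = 3364 - 29 ≡ 41; y = λ·(24 - 41) - 23 ≡ 28. → (41, 28)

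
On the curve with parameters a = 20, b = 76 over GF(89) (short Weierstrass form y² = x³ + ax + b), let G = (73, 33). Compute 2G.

tangent at (73, 33): λ = (3·73² + 20)/(2·33) ≡ 76/66. 66⁻¹ ≡ 58 (mod 89), so λ ≡ 76·58 ≡ 47.
  x = λ² - 73 - 73 = 2209 - 146 ≡ 16; y = λ·(73 - 16) - 33 ≡ 65. → (16, 65)

(16, 65)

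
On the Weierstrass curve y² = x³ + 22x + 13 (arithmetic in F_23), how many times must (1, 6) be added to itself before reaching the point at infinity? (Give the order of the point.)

5

2P: tangent at (1, 6): λ = (3·1² + 22)/(2·6) ≡ 2/12. 12⁻¹ ≡ 2 (mod 23) since 12·2 = 24 ≡ 1, so λ ≡ 2·2 ≡ 4.
  x = λ² - 1 - 1 = 16 - 2 ≡ 14; y = λ·(1 - 14) - 6 ≡ 11. → (14, 11)
3P: (14, 11) + (1, 6). λ = (6 - 11)/(1 - 14) ≡ 18/10 mod 23. 10⁻¹ ≡ 7 (mod 23), so λ ≡ 11.
  x = λ² - 14 - 1 = 121 - 15 ≡ 14; y = λ·(14 - 14) - 11 ≡ 12. → (14, 12)
4P: (14, 12) + (1, 6). λ = (6 - 12)/(1 - 14) ≡ 17/10 mod 23. 10⁻¹ ≡ 7 (mod 23), so λ ≡ 4.
  x = λ² - 14 - 1 = 16 - 15 ≡ 1; y = λ·(14 - 1) - 12 ≡ 17. → (1, 17)
5P: (1, 17) + (1, 6): same x and y₁ ≡ -y₂, so the sum is the point at infinity.
5P = the point at infinity, so the order is 5.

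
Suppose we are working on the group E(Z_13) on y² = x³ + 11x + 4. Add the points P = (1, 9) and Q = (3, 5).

(0, 2)

(1, 9) + (3, 5). λ = (5 - 9)/(3 - 1) ≡ 9/2 mod 13. 2⁻¹ ≡ 7 (mod 13), so λ ≡ 11.
  x = λ² - 1 - 3 = 121 - 4 ≡ 0; y = λ·(1 - 0) - 9 ≡ 2. → (0, 2)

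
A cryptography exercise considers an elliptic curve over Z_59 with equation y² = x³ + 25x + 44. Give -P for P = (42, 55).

-(42, 55) = (42, -55 mod 59) = (42, 4).

(42, 4)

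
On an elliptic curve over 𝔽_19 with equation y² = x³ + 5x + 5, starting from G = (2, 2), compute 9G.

Repeated addition: build up to 9G.
2G: tangent at (2, 2): λ = (3·2² + 5)/(2·2) ≡ 17/4. 4⁻¹ ≡ 5 (mod 19), so λ ≡ 17·5 ≡ 9.
  x = λ² - 2 - 2 = 81 - 4 ≡ 1; y = λ·(2 - 1) - 2 ≡ 7. → (1, 7)
3G: (1, 7) + (2, 2). λ = (2 - 7)/(2 - 1) ≡ 14/1 mod 19. 1⁻¹ ≡ 1 (mod 19), so λ ≡ 14.
  x = λ² - 1 - 2 = 196 - 3 ≡ 3; y = λ·(1 - 3) - 7 ≡ 3. → (3, 3)
4G: (3, 3) + (2, 2). λ = (2 - 3)/(2 - 3) ≡ 18/18 mod 19. 18⁻¹ ≡ 18 (mod 19), so λ ≡ 1.
  x = λ² - 3 - 2 = 1 - 5 ≡ 15; y = λ·(3 - 15) - 3 ≡ 4. → (15, 4)
5G: (15, 4) + (2, 2). λ = (2 - 4)/(2 - 15) ≡ 17/6 mod 19. 6⁻¹ ≡ 16 (mod 19) since 6·16 = 96 ≡ 1, so λ ≡ 6.
  x = λ² - 15 - 2 = 36 - 17 ≡ 0; y = λ·(15 - 0) - 4 ≡ 10. → (0, 10)
6G: (0, 10) + (2, 2). λ = (2 - 10)/(2 - 0) ≡ 11/2 mod 19. 2⁻¹ ≡ 10 (mod 19), so λ ≡ 15.
  x = λ² - 0 - 2 = 225 - 2 ≡ 14; y = λ·(0 - 14) - 10 ≡ 8. → (14, 8)
7G: (14, 8) + (2, 2). λ = (2 - 8)/(2 - 14) ≡ 13/7 mod 19. 7⁻¹ ≡ 11 (mod 19), so λ ≡ 10.
  x = λ² - 14 - 2 = 100 - 16 ≡ 8; y = λ·(14 - 8) - 8 ≡ 14. → (8, 14)
8G: (8, 14) + (2, 2). λ = (2 - 14)/(2 - 8) ≡ 7/13 mod 19. 13⁻¹ ≡ 3 (mod 19) since 13·3 = 39 ≡ 1, so λ ≡ 2.
  x = λ² - 8 - 2 = 4 - 10 ≡ 13; y = λ·(8 - 13) - 14 ≡ 14. → (13, 14)
9G: (13, 14) + (2, 2). λ = (2 - 14)/(2 - 13) ≡ 7/8 mod 19. 8⁻¹ ≡ 12 (mod 19), so λ ≡ 8.
  x = λ² - 13 - 2 = 64 - 15 ≡ 11; y = λ·(13 - 11) - 14 ≡ 2. → (11, 2)

(11, 2)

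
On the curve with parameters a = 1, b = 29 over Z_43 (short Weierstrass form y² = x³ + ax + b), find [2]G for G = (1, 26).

(12, 36)

tangent at (1, 26): λ = (3·1² + 1)/(2·26) ≡ 4/9. 9⁻¹ ≡ 24 (mod 43), so λ ≡ 4·24 ≡ 10.
  x = λ² - 1 - 1 = 100 - 2 ≡ 12; y = λ·(1 - 12) - 26 ≡ 36. → (12, 36)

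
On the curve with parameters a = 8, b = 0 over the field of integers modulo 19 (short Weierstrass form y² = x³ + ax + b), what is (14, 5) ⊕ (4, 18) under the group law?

(12, 0)

(14, 5) + (4, 18). λ = (18 - 5)/(4 - 14) ≡ 13/9 mod 19. 9⁻¹ ≡ 17 (mod 19), so λ ≡ 12.
  x = λ² - 14 - 4 = 144 - 18 ≡ 12; y = λ·(14 - 12) - 5 ≡ 0. → (12, 0)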